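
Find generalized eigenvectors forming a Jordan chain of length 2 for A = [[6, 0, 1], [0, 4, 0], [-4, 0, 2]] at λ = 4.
We seek v_1 ∈ ker((A - 4I)^2) \ ker(A - 4I), then set v_{i+1} = (A - 4I) v_i.

One such chain is v_1 = [[-2, -1, 5]]^T, v_2 = [[1, 0, -2]]^T. Check: (A - 4I) v_2 = [[0, 0, 0]]^T = 0.

v_1 = [[-2, -1, 5]]^T, v_2 = [[1, 0, -2]]^T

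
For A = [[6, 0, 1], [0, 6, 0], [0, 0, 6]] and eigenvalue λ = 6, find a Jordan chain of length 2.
We seek v_1 ∈ ker((A - 6I)^2) \ ker(A - 6I), then set v_{i+1} = (A - 6I) v_i.

One such chain is v_1 = [[1, 0, 1]]^T, v_2 = [[1, 0, 0]]^T. Check: (A - 6I) v_2 = [[0, 0, 0]]^T = 0.

v_1 = [[1, 0, 1]]^T, v_2 = [[1, 0, 0]]^T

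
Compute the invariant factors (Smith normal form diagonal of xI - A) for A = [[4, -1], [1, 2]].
(x - 3)^2

The Jordan structure of A has elementary divisors (x - 3)^2. Arranging the block sizes at each eigenvalue in decreasing order and taking row products gives the invariant factors.

Invariant factors (smallest first, each dividing the next): (x - 3)^2.

Check: the last factor (x - 3)^2 is the minimal polynomial, and the product (x - 3)^2 is the characteristic polynomial.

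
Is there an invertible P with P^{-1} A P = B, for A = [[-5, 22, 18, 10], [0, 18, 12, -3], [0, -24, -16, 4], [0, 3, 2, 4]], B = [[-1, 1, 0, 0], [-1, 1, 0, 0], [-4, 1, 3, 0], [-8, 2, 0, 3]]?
No.

trace(A) = 1 but trace(B) = 6. The trace is a similarity invariant, so A and B are not similar.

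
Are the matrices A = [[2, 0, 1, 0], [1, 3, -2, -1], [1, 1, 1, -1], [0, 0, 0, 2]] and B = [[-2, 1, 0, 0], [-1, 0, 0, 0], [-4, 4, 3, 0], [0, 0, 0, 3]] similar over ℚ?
No.

trace(A) = 8 but trace(B) = 4. The trace is a similarity invariant, so A and B are not similar.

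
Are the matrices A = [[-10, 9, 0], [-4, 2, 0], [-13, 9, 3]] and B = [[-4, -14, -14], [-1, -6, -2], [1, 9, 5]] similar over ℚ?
Two matrices over a field are similar if and only if they have the same invariant factors.

Both A and B have characteristic polynomial (x - 3)(x + 4)^2 and minimal polynomial (x - 3)(x + 4)^2. Computing further, both have invariant factors (x - 3)(x + 4)^2. Hence A and B are similar.

Yes.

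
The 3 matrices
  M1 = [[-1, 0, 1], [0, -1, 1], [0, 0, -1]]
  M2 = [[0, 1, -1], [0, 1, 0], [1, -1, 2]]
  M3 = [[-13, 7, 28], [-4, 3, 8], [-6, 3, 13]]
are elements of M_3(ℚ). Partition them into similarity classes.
2 classes: {M1}, {M2, M3}

Characteristic polynomials: χ_{M1} = (x + 1)^3, χ_{M2} = (x - 1)^3, χ_{M3} = (x - 1)^3.

{M1}: invariant factors x + 1, (x + 1)^2.

{M2, M3}: invariant factors x - 1, (x - 1)^2.

Matrices are similar if and only if their invariant-factor lists agree; the partition into similarity classes is {M1}, {M2, M3}.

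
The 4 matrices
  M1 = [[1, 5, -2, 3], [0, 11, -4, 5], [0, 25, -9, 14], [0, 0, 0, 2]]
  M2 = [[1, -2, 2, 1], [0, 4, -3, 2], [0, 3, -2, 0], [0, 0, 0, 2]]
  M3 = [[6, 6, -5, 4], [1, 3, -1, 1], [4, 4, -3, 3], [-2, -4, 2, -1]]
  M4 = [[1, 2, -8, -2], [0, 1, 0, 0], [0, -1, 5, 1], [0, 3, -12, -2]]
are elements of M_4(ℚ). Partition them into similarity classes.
Characteristic polynomials: χ_{M1} = (x - 2)(x - 1)^3, χ_{M2} = (x - 2)(x - 1)^3, χ_{M3} = (x - 2)(x - 1)^3, χ_{M4} = (x - 2)(x - 1)^3.

{M1, M2, M3}: invariant factors x - 1, (x - 2)(x - 1)^2.

{M4}: invariant factors x - 1, x - 1, (x - 2)(x - 1).

Matrices are similar if and only if their invariant-factor lists agree; the partition into similarity classes is {M1, M2, M3}, {M4}.

2 classes: {M1, M2, M3}, {M4}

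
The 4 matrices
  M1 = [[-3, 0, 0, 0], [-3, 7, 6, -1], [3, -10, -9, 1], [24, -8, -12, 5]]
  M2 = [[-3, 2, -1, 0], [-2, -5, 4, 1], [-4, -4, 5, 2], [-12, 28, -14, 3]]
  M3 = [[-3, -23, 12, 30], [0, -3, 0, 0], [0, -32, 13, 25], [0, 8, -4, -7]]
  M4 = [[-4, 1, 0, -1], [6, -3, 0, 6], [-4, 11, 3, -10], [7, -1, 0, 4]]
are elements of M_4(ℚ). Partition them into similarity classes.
2 classes: {M1}, {M2, M3, M4}

Characteristic polynomials: χ_{M1} = (x - 3)^2(x + 3)^2, χ_{M2} = (x - 3)^2(x + 3)^2, χ_{M3} = (x - 3)^2(x + 3)^2, χ_{M4} = (x - 3)^2(x + 3)^2.

{M1}: invariant factors x + 3, (x - 3)^2(x + 3).

{M2, M3, M4}: invariant factors (x - 3)^2(x + 3)^2.

Matrices are similar if and only if their invariant-factor lists agree; the partition into similarity classes is {M1}, {M2, M3, M4}.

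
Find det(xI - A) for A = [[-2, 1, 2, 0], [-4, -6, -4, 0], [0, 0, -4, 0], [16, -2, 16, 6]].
xI - A = [[x + 2, -1, -2, 0], [4, x + 6, 4, 0], [0, 0, x + 4, 0], [-16, 2, -16, x - 6]].

Expanding det(xI - A) along the first row:
det(xI - A) = + (x + 2)·det([[x + 6, 4, 0], [0, x + 4, 0], [2, -16, x - 6]]) - (-1)·det([[4, 4, 0], [0, x + 4, 0], [-16, -16, x - 6]]) + (-2)·det([[4, x + 6, 0], [0, 0, 0], [-16, 2, x - 6]]) - (0)·det([[4, x + 6, 4], [0, 0, x + 4], [-16, 2, -16]]).

Evaluating gives χ_A(x) = x^4 + 6x^3 - 24x^2 - 224x - 384 = (x - 6)(x + 4)^3.

χ_A(x) = (x - 6)(x + 4)^3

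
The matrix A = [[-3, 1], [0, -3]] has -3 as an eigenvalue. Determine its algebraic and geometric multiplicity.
algebraic multiplicity 2, geometric multiplicity 1

The characteristic polynomial is (x + 3)^2, so the factor x + 3 appears with exponent 2: the algebraic multiplicity is 2.

rank(A + 3I) = 1, so the eigenspace has dimension 2 - 1 = 1: the geometric multiplicity is 1.

Since 1 < 2, A is not diagonalizable.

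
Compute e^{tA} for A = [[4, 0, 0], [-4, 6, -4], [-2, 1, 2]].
A has Jordan form J = [[4, 1, 0], [0, 4, 0], [0, 0, 4]] with A = PJP^{-1}, so e^{tA} = P e^{tJ} P^{-1}.

For a Jordan block J_k(λ), e^{tJ_k(λ)} = e^{λt} · (I + tN + t^2 N^2/2! + ... + t^{k-1} N^{k-1}/(k-1)!) where N is the nilpotent superdiagonal part.

Assembling the blocks and conjugating back gives the entries of e^{tA} as shown above.

e^{tA} = [[e^{4*t}, 0, 0], [-4*t*e^{4*t}, (2*t + 1)*e^{4*t}, -4*t*e^{4*t}], [-2*t*e^{4*t}, t*e^{4*t}, (1 - 2*t)*e^{4*t}]]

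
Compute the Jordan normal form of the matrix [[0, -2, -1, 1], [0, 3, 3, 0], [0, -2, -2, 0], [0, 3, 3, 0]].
J = [[0, 1, 0, 0], [0, 0, 0, 0], [0, 0, 0, 0], [0, 0, 0, 1]]

The characteristic polynomial is det(xI - A) = x^3(x - 1), so the eigenvalues are 0 (algebraic multiplicity 3), 1 (algebraic multiplicity 1).

For λ = 0: rank(A) = 2, rank(A^2) = 1. The eigenspace has dimension 4 - 2 = 2, so there are 2 Jordan blocks; the rank sequence gives block sizes [2, 1].

For λ = 1: algebraic multiplicity 1 gives one 1×1 block.

Assembling the blocks gives the Jordan form J above.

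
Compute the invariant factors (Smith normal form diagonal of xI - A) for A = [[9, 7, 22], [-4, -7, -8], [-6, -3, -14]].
(x + 2)(x + 5)^2

The Jordan structure of A has elementary divisors (x + 5)^2, (x + 2). Arranging the block sizes at each eigenvalue in decreasing order and taking row products gives the invariant factors.

Invariant factors (smallest first, each dividing the next): (x + 2)(x + 5)^2.

Check: the last factor (x + 2)(x + 5)^2 is the minimal polynomial, and the product (x + 2)(x + 5)^2 is the characteristic polynomial.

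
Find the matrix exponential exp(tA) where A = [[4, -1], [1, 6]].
A has Jordan form J = [[5, 1], [0, 5]] with A = PJP^{-1}, so e^{tA} = P e^{tJ} P^{-1}.

For a Jordan block J_k(λ), e^{tJ_k(λ)} = e^{λt} · (I + tN + t^2 N^2/2! + ... + t^{k-1} N^{k-1}/(k-1)!) where N is the nilpotent superdiagonal part.

Assembling the blocks and conjugating back gives the entries of e^{tA} as shown above.

e^{tA} = [[(1 - t)*e^{5*t}, -t*e^{5*t}], [t*e^{5*t}, (t + 1)*e^{5*t}]]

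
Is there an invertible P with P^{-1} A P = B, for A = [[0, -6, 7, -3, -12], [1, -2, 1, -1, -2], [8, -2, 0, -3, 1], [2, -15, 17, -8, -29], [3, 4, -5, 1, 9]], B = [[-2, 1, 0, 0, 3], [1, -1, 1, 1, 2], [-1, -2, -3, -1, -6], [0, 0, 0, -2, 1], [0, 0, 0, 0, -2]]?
No.

trace(A) = -1 but trace(B) = -10. The trace is a similarity invariant, so A and B are not similar.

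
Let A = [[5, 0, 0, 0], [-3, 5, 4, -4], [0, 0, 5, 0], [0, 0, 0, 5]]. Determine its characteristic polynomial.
χ_A(x) = (x - 5)^4

xI - A = [[x - 5, 0, 0, 0], [3, x - 5, -4, 4], [0, 0, x - 5, 0], [0, 0, 0, x - 5]].

Expanding det(xI - A) along the first row:
det(xI - A) = + (x - 5)·det([[x - 5, -4, 4], [0, x - 5, 0], [0, 0, x - 5]]) - (0)·det([[3, -4, 4], [0, x - 5, 0], [0, 0, x - 5]]) + (0)·det([[3, x - 5, 4], [0, 0, 0], [0, 0, x - 5]]) - (0)·det([[3, x - 5, -4], [0, 0, x - 5], [0, 0, 0]]).

Evaluating gives χ_A(x) = x^4 - 20x^3 + 150x^2 - 500x + 625 = (x - 5)^4.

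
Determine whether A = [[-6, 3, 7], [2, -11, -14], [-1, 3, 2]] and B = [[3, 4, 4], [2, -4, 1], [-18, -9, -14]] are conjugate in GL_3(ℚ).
Yes.

Two matrices over a field are similar if and only if they have the same invariant factors.

Both A and B have characteristic polynomial (x + 5)^3 and minimal polynomial (x + 5)^2. Computing further, both have invariant factors x + 5, (x + 5)^2. Hence A and B are similar.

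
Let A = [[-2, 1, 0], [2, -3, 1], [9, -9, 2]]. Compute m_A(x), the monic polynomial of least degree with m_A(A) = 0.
m_A(x) = (x + 1)^3

The characteristic polynomial factors as (x + 1)^3. The minimal polynomial is ∏(x - λ)^{k_λ} where k_λ is the size of the largest Jordan block at λ.

For λ = -1: rank(A + I) = 2, and the largest Jordan block has size 3 (the smallest k with rank((A + I)^k) = rank((A + I)^(k+1))).

So m_A(x) = (x + 1)^3.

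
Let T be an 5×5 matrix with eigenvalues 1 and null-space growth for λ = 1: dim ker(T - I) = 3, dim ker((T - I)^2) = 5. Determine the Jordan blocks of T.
λ = 1: successive nullity increments [3, 2] count blocks of size ≥ k; block sizes are [2, 2, 1].

Jordan blocks: (1, 2), (1, 2), (1, 1)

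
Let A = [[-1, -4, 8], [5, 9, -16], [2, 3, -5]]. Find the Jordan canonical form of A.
The characteristic polynomial is det(xI - A) = (x - 1)^3, so the eigenvalues are 1 (algebraic multiplicity 3).

For λ = 1: rank(A - I) = 2, rank((A - I)^2) = 1, rank((A - I)^3) = 0. The eigenspace has dimension 3 - 2 = 1, so there is 1 Jordan block; the rank sequence gives block sizes [3].

Assembling the blocks gives the Jordan form J above.

J = [[1, 1, 0], [0, 1, 1], [0, 0, 1]]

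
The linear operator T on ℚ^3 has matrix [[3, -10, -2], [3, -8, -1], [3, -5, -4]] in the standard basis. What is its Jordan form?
J = [[-3, 1, 0], [0, -3, 0], [0, 0, -3]]

The characteristic polynomial is det(xI - A) = (x + 3)^3, so the eigenvalues are -3 (algebraic multiplicity 3).

For λ = -3: rank(A + 3I) = 1, rank((A + 3I)^2) = 0. The eigenspace has dimension 3 - 1 = 2, so there are 2 Jordan blocks; the rank sequence gives block sizes [2, 1].

Assembling the blocks gives the Jordan form J above.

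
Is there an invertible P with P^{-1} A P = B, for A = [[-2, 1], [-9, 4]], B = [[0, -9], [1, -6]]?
trace(A) = 2 but trace(B) = -6. The trace is a similarity invariant, so A and B are not similar.

No.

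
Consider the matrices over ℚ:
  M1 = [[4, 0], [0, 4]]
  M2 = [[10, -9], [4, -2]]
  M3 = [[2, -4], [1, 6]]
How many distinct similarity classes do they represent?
Characteristic polynomials: χ_{M1} = (x - 4)^2, χ_{M2} = (x - 4)^2, χ_{M3} = (x - 4)^2.

{M1}: invariant factors x - 4, x - 4.

{M2, M3}: invariant factors (x - 4)^2.

Matrices are similar if and only if their invariant-factor lists agree; the partition into similarity classes is {M1}, {M2, M3}.

2 classes: {M1}, {M2, M3}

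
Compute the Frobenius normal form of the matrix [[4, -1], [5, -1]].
R = [[0, -1], [1, 3]]

The invariant factors of A (the non-unit diagonal entries of the Smith normal form of xI - A over ℚ[x]) are x^2 - 3x + 1, each dividing the next. The characteristic polynomial is their product, x^2 - 3x + 1.

The rational canonical form is the block-diagonal matrix of companion matrices C(f_i):
R = [[0, -1], [1, 3]].

Note the characteristic polynomial does not split into linear factors over ℚ, so A has no Jordan form over ℚ; the rational canonical form exists over any field.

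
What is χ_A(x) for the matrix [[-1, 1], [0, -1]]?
xI - A = [[x + 1, -1], [0, x + 1]].

Expanding det(xI - A) along the first row:
det(xI - A) = + (x + 1)·det([[x + 1]]) - (-1)·det([[0]]).

Evaluating gives χ_A(x) = x^2 + 2x + 1 = (x + 1)^2.

χ_A(x) = (x + 1)^2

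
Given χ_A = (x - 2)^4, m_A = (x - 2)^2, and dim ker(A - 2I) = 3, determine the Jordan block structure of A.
λ = 2: algebraic multiplicity 4 (exponent in χ_A), largest block size 2 (exponent in m_A), 3 blocks (geometric multiplicity). These force block sizes [2, 1, 1].

Jordan blocks: (2, 2), (2, 1), (2, 1)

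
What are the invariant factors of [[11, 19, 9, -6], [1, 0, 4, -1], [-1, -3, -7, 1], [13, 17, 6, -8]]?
The Jordan structure of A has elementary divisors (x + 3)^3, (x - 5). Arranging the block sizes at each eigenvalue in decreasing order and taking row products gives the invariant factors.

Invariant factors (smallest first, each dividing the next): (x - 5)(x + 3)^3.

Check: the last factor (x - 5)(x + 3)^3 is the minimal polynomial, and the product (x - 5)(x + 3)^3 is the characteristic polynomial.

(x - 5)(x + 3)^3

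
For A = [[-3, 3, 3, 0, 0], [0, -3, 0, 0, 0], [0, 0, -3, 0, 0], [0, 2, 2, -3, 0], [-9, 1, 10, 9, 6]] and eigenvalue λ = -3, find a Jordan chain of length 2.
v_1 = [[0, 1, 0, 0, 0]]^T, v_2 = [[3, 0, 0, 2, 1]]^T

We seek v_1 ∈ ker((A + 3I)^2) \ ker(A + 3I), then set v_{i+1} = (A + 3I) v_i.

One such chain is v_1 = [[0, 1, 0, 0, 0]]^T, v_2 = [[3, 0, 0, 2, 1]]^T. Check: (A + 3I) v_2 = [[0, 0, 0, 0, 0]]^T = 0.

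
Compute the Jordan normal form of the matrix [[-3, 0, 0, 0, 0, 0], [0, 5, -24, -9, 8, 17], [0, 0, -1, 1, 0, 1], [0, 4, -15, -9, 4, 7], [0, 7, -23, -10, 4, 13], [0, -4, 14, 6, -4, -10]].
The characteristic polynomial is det(xI - A) = (x + 2)^4(x + 3)^2, so the eigenvalues are -3 (algebraic multiplicity 2), -2 (algebraic multiplicity 4).

For λ = -3: rank(A + 3I) = 4. The eigenspace has dimension 6 - 4 = 2, so there are 2 Jordan blocks; the rank sequence gives block sizes [1, 1].

For λ = -2: rank(A + 2I) = 4, rank((A + 2I)^2) = 2. The eigenspace has dimension 6 - 4 = 2, so there are 2 Jordan blocks; the rank sequence gives block sizes [2, 2].

Assembling the blocks gives the Jordan form J above.

J = [[-3, 0, 0, 0, 0, 0], [0, -3, 0, 0, 0, 0], [0, 0, -2, 1, 0, 0], [0, 0, 0, -2, 0, 0], [0, 0, 0, 0, -2, 1], [0, 0, 0, 0, 0, -2]]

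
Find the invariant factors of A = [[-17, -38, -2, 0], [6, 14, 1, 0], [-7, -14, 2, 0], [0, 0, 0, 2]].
x - 2, (x - 2)^2(x + 5)

The Jordan structure of A has elementary divisors (x + 5), (x - 2)^2, (x - 2). Arranging the block sizes at each eigenvalue in decreasing order and taking row products gives the invariant factors.

Invariant factors (smallest first, each dividing the next): x - 2, (x - 2)^2(x + 5).

Check: the last factor (x - 2)^2(x + 5) is the minimal polynomial, and the product (x - 2)^3(x + 5) is the characteristic polynomial.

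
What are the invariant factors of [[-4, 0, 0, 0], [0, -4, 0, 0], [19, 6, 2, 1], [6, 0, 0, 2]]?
The Jordan structure of A has elementary divisors (x + 4), (x + 4), (x - 2)^2. Arranging the block sizes at each eigenvalue in decreasing order and taking row products gives the invariant factors.

Invariant factors (smallest first, each dividing the next): x + 4, (x - 2)^2(x + 4).

Check: the last factor (x - 2)^2(x + 4) is the minimal polynomial, and the product (x - 2)^2(x + 4)^2 is the characteristic polynomial.

x + 4, (x - 2)^2(x + 4)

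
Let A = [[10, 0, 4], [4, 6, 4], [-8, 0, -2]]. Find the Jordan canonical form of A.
The characteristic polynomial is det(xI - A) = (x - 6)^2(x - 2), so the eigenvalues are 2 (algebraic multiplicity 1), 6 (algebraic multiplicity 2).

For λ = 2: algebraic multiplicity 1 gives one 1×1 block.

For λ = 6: rank(A - 6I) = 1. The eigenspace has dimension 3 - 1 = 2, so there are 2 Jordan blocks; the rank sequence gives block sizes [1, 1].

Assembling the blocks gives the Jordan form J above.

J = [[2, 0, 0], [0, 6, 0], [0, 0, 6]]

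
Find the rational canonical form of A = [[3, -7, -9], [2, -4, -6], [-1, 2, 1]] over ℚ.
The invariant factors of A (the non-unit diagonal entries of the Smith normal form of xI - A over ℚ[x]) are x^3 + 4x + 4, each dividing the next. The characteristic polynomial is their product, x^3 + 4x + 4.

The rational canonical form is the block-diagonal matrix of companion matrices C(f_i):
R = [[0, 0, -4], [1, 0, -4], [0, 1, 0]].

Note the characteristic polynomial does not split into linear factors over ℚ, so A has no Jordan form over ℚ; the rational canonical form exists over any field.

R = [[0, 0, -4], [1, 0, -4], [0, 1, 0]]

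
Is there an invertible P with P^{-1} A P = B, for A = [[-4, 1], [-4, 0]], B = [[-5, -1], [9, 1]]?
Two matrices over a field are similar if and only if they have the same invariant factors.

Both A and B have characteristic polynomial (x + 2)^2 and minimal polynomial (x + 2)^2. Computing further, both have invariant factors (x + 2)^2. Hence A and B are similar.

Yes.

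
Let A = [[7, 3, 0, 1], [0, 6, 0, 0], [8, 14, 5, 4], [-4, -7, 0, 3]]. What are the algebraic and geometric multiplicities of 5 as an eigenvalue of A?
The characteristic polynomial is (x - 6)(x - 5)^3, so the factor x - 5 appears with exponent 3: the algebraic multiplicity is 3.

rank(A - 5I) = 2, so the eigenspace has dimension 4 - 2 = 2: the geometric multiplicity is 2.

Since 2 < 3, A is not diagonalizable.

algebraic multiplicity 3, geometric multiplicity 2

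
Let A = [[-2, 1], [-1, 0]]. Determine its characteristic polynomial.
χ_A(x) = (x + 1)^2

xI - A = [[x + 2, -1], [1, x]].

Expanding det(xI - A) along the first row:
det(xI - A) = + (x + 2)·det([[x]]) - (-1)·det([[1]]).

Evaluating gives χ_A(x) = x^2 + 2x + 1 = (x + 1)^2.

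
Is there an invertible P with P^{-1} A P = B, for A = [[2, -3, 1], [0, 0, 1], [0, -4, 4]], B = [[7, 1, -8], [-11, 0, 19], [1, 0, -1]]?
Two matrices over a field are similar if and only if they have the same invariant factors.

Both A and B have characteristic polynomial (x - 2)^3 and minimal polynomial (x - 2)^3. Computing further, both have invariant factors (x - 2)^3. Hence A and B are similar.

Yes.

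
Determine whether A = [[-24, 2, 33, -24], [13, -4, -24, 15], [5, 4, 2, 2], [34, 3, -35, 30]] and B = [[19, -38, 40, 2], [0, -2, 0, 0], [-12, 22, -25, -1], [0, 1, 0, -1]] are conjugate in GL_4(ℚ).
trace(A) = 4 but trace(B) = -9. The trace is a similarity invariant, so A and B are not similar.

No.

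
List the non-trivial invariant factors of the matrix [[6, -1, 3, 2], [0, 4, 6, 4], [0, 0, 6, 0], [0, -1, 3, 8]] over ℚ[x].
The Jordan structure of A has elementary divisors (x - 6)^2, (x - 6), (x - 6). Arranging the block sizes at each eigenvalue in decreasing order and taking row products gives the invariant factors.

Invariant factors (smallest first, each dividing the next): x - 6, x - 6, (x - 6)^2.

Check: the last factor (x - 6)^2 is the minimal polynomial, and the product (x - 6)^4 is the characteristic polynomial.

x - 6, x - 6, (x - 6)^2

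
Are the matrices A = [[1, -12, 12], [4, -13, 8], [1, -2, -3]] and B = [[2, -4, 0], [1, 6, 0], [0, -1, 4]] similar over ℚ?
No.

trace(A) = -15 but trace(B) = 12. The trace is a similarity invariant, so A and B are not similar.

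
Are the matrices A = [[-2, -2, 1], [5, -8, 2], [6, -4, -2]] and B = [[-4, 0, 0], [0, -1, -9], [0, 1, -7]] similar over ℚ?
No.

Both have characteristic polynomial (x + 4)^3, but the minimal polynomial of A is (x + 4)^3 while the minimal polynomial of B is (x + 4)^2. The minimal polynomial is a similarity invariant, so A and B are not similar.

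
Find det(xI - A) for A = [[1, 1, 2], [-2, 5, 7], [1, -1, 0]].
χ_A(x) = (x - 2)^3

xI - A = [[x - 1, -1, -2], [2, x - 5, -7], [-1, 1, x]].

Expanding det(xI - A) along the first row:
det(xI - A) = + (x - 1)·det([[x - 5, -7], [1, x]]) - (-1)·det([[2, -7], [-1, x]]) + (-2)·det([[2, x - 5], [-1, 1]]).

Evaluating gives χ_A(x) = x^3 - 6x^2 + 12x - 8 = (x - 2)^3.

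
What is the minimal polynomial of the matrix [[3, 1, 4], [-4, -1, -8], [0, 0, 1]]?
The characteristic polynomial factors as (x - 1)^3. The minimal polynomial is ∏(x - λ)^{k_λ} where k_λ is the size of the largest Jordan block at λ.

For λ = 1: rank(A - I) = 1, and the largest Jordan block has size 2 (the smallest k with rank((A - I)^k) = rank((A - I)^(k+1))).

So m_A(x) = (x - 1)^2.

m_A(x) = (x - 1)^2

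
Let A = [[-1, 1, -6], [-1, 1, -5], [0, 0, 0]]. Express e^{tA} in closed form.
A has Jordan form J = [[0, 1, 0], [0, 0, 1], [0, 0, 0]] with A = PJP^{-1}, so e^{tA} = P e^{tJ} P^{-1}.

For a Jordan block J_k(λ), e^{tJ_k(λ)} = e^{λt} · (I + tN + t^2 N^2/2! + ... + t^{k-1} N^{k-1}/(k-1)!) where N is the nilpotent superdiagonal part.

Assembling the blocks and conjugating back gives the entries of e^{tA} as shown above.

e^{tA} = [[1 - t, t, t*(t - 12)/2], [-t, t + 1, t*(t - 10)/2], [0, 0, 1]]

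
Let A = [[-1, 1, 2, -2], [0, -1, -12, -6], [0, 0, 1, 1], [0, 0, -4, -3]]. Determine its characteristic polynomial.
χ_A(x) = (x + 1)^4

xI - A = [[x + 1, -1, -2, 2], [0, x + 1, 12, 6], [0, 0, x - 1, -1], [0, 0, 4, x + 3]].

Expanding det(xI - A) along the first row:
det(xI - A) = + (x + 1)·det([[x + 1, 12, 6], [0, x - 1, -1], [0, 4, x + 3]]) - (-1)·det([[0, 12, 6], [0, x - 1, -1], [0, 4, x + 3]]) + (-2)·det([[0, x + 1, 6], [0, 0, -1], [0, 0, x + 3]]) - (2)·det([[0, x + 1, 12], [0, 0, x - 1], [0, 0, 4]]).

Evaluating gives χ_A(x) = x^4 + 4x^3 + 6x^2 + 4x + 1 = (x + 1)^4.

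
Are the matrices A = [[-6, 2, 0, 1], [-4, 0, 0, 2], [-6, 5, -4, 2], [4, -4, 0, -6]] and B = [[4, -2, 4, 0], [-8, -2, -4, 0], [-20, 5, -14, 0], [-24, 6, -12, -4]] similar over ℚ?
Both have characteristic polynomial (x + 4)^4 and minimal polynomial (x + 4)^2. But rank(A + 4I) = 2 for A while rank(B + 4I) = 1 for B, so the number of Jordan blocks at λ = -4 differs. A and B are not similar.

No.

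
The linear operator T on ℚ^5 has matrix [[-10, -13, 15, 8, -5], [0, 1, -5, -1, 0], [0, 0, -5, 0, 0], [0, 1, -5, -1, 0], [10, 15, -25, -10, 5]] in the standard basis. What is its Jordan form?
The characteristic polynomial is det(xI - A) = x^3(x + 5)^2, so the eigenvalues are -5 (algebraic multiplicity 2), 0 (algebraic multiplicity 3).

For λ = -5: rank(A + 5I) = 3. The eigenspace has dimension 5 - 3 = 2, so there are 2 Jordan blocks; the rank sequence gives block sizes [1, 1].

For λ = 0: rank(A) = 3, rank(A^2) = 2. The eigenspace has dimension 5 - 3 = 2, so there are 2 Jordan blocks; the rank sequence gives block sizes [2, 1].

Assembling the blocks gives the Jordan form J above.

J = [[-5, 0, 0, 0, 0], [0, -5, 0, 0, 0], [0, 0, 0, 1, 0], [0, 0, 0, 0, 0], [0, 0, 0, 0, 0]]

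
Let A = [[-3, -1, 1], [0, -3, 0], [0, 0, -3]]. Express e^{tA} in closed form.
e^{tA} = [[e^{-3*t}, -t*e^{-3*t}, t*e^{-3*t}], [0, e^{-3*t}, 0], [0, 0, e^{-3*t}]]

A has Jordan form J = [[-3, 1, 0], [0, -3, 0], [0, 0, -3]] with A = PJP^{-1}, so e^{tA} = P e^{tJ} P^{-1}.

For a Jordan block J_k(λ), e^{tJ_k(λ)} = e^{λt} · (I + tN + t^2 N^2/2! + ... + t^{k-1} N^{k-1}/(k-1)!) where N is the nilpotent superdiagonal part.

Assembling the blocks and conjugating back gives the entries of e^{tA} as shown above.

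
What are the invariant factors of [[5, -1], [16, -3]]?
(x - 1)^2

The Jordan structure of A has elementary divisors (x - 1)^2. Arranging the block sizes at each eigenvalue in decreasing order and taking row products gives the invariant factors.

Invariant factors (smallest first, each dividing the next): (x - 1)^2.

Check: the last factor (x - 1)^2 is the minimal polynomial, and the product (x - 1)^2 is the characteristic polynomial.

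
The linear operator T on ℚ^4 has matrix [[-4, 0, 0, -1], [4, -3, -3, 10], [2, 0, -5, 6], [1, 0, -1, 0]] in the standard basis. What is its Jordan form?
J = [[-3, 1, 0, 0], [0, -3, 1, 0], [0, 0, -3, 0], [0, 0, 0, -3]]

The characteristic polynomial is det(xI - A) = (x + 3)^4, so the eigenvalues are -3 (algebraic multiplicity 4).

For λ = -3: rank(A + 3I) = 2, rank((A + 3I)^2) = 1, rank((A + 3I)^3) = 0. The eigenspace has dimension 4 - 2 = 2, so there are 2 Jordan blocks; the rank sequence gives block sizes [3, 1].

Assembling the blocks gives the Jordan form J above.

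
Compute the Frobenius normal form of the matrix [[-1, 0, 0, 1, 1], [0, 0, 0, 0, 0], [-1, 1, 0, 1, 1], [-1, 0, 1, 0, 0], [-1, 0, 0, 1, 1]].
The invariant factors of A (the non-unit diagonal entries of the Smith normal form of xI - A over ℚ[x]) are x, x^4, each dividing the next. The characteristic polynomial is their product, x^5.

The rational canonical form is the block-diagonal matrix of companion matrices C(f_i):
R = [[0, 0, 0, 0, 0], [0, 0, 0, 0, 0], [0, 1, 0, 0, 0], [0, 0, 1, 0, 0], [0, 0, 0, 1, 0]].

R = [[0, 0, 0, 0, 0], [0, 0, 0, 0, 0], [0, 1, 0, 0, 0], [0, 0, 1, 0, 0], [0, 0, 0, 1, 0]]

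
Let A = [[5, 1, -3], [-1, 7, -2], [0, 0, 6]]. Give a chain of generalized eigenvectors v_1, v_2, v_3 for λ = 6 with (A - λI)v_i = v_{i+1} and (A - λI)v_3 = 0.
v_1 = [[-5, -2, 1]]^T, v_2 = [[0, 1, 0]]^T, v_3 = [[1, 1, 0]]^T

We seek v_1 ∈ ker((A - 6I)^3) \ ker((A - 6I)^2), then set v_{i+1} = (A - 6I) v_i.

One such chain is v_1 = [[-5, -2, 1]]^T, v_2 = [[0, 1, 0]]^T, v_3 = [[1, 1, 0]]^T. Check: (A - 6I) v_3 = [[0, 0, 0]]^T = 0.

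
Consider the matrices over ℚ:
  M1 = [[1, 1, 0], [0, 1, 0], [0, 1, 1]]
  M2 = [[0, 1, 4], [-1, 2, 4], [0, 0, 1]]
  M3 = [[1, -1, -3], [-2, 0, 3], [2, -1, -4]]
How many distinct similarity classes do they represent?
Characteristic polynomials: χ_{M1} = (x - 1)^3, χ_{M2} = (x - 1)^3, χ_{M3} = (x + 1)^3.

{M1, M2}: invariant factors x - 1, (x - 1)^2.

{M3}: invariant factors x + 1, (x + 1)^2.

Matrices are similar if and only if their invariant-factor lists agree; the partition into similarity classes is {M1, M2}, {M3}.

2 classes: {M1, M2}, {M3}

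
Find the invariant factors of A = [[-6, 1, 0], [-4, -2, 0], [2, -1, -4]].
The Jordan structure of A has elementary divisors (x + 4)^2, (x + 4). Arranging the block sizes at each eigenvalue in decreasing order and taking row products gives the invariant factors.

Invariant factors (smallest first, each dividing the next): x + 4, (x + 4)^2.

Check: the last factor (x + 4)^2 is the minimal polynomial, and the product (x + 4)^3 is the characteristic polynomial.

x + 4, (x + 4)^2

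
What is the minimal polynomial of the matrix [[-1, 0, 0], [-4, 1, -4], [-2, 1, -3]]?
The characteristic polynomial factors as (x + 1)^3. The minimal polynomial is ∏(x - λ)^{k_λ} where k_λ is the size of the largest Jordan block at λ.

For λ = -1: rank(A + I) = 1, and the largest Jordan block has size 2 (the smallest k with rank((A + I)^k) = rank((A + I)^(k+1))).

So m_A(x) = (x + 1)^2.

m_A(x) = (x + 1)^2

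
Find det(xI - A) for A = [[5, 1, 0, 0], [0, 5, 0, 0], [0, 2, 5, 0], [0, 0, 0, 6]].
χ_A(x) = (x - 6)(x - 5)^3

xI - A = [[x - 5, -1, 0, 0], [0, x - 5, 0, 0], [0, -2, x - 5, 0], [0, 0, 0, x - 6]].

Expanding det(xI - A) along the first row:
det(xI - A) = + (x - 5)·det([[x - 5, 0, 0], [-2, x - 5, 0], [0, 0, x - 6]]) - (-1)·det([[0, 0, 0], [0, x - 5, 0], [0, 0, x - 6]]) + (0)·det([[0, x - 5, 0], [0, -2, 0], [0, 0, x - 6]]) - (0)·det([[0, x - 5, 0], [0, -2, x - 5], [0, 0, 0]]).

Evaluating gives χ_A(x) = x^4 - 21x^3 + 165x^2 - 575x + 750 = (x - 6)(x - 5)^3.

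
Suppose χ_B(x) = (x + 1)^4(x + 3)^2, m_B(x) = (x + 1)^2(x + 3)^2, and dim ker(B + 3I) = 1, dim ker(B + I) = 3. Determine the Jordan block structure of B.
λ = -3: algebraic multiplicity 2 (exponent in χ_B), largest block size 2 (exponent in m_B), 1 block (geometric multiplicity). This forces block sizes [2].
λ = -1: algebraic multiplicity 4 (exponent in χ_B), largest block size 2 (exponent in m_B), 3 blocks (geometric multiplicity). These force block sizes [2, 1, 1].

Jordan blocks: (-3, 2), (-1, 2), (-1, 1), (-1, 1)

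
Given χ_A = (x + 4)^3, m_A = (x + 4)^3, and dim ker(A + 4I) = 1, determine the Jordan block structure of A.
Jordan blocks: (-4, 3)

λ = -4: algebraic multiplicity 3 (exponent in χ_A), largest block size 3 (exponent in m_A), 1 block (geometric multiplicity). This forces block sizes [3].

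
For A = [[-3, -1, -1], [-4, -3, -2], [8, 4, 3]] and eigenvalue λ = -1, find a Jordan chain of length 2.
v_1 = [[-1, -1, 2]]^T, v_2 = [[1, 2, -4]]^T

We seek v_1 ∈ ker((A + I)^2) \ ker(A + I), then set v_{i+1} = (A + I) v_i.

One such chain is v_1 = [[-1, -1, 2]]^T, v_2 = [[1, 2, -4]]^T. Check: (A + I) v_2 = [[0, 0, 0]]^T = 0.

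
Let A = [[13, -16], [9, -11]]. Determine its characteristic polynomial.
xI - A = [[x - 13, 16], [-9, x + 11]].

Expanding det(xI - A) along the first row:
det(xI - A) = + (x - 13)·det([[x + 11]]) - (16)·det([[-9]]).

Evaluating gives χ_A(x) = x^2 - 2x + 1 = (x - 1)^2.

χ_A(x) = (x - 1)^2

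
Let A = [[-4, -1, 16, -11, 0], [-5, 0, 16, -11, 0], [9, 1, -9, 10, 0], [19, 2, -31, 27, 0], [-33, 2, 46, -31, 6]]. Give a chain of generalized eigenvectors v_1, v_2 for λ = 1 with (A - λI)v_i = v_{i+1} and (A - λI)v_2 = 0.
v_1 = [[0, 1, 0, 0, -1]]^T, v_2 = [[-1, -1, 1, 2, -3]]^T

We seek v_1 ∈ ker((A - I)^2) \ ker(A - I), then set v_{i+1} = (A - I) v_i.

One such chain is v_1 = [[0, 1, 0, 0, -1]]^T, v_2 = [[-1, -1, 1, 2, -3]]^T. Check: (A - I) v_2 = [[0, 0, 0, 0, 0]]^T = 0.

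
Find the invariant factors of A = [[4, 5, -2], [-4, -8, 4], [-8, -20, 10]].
The Jordan structure of A has elementary divisors (x - 2)^2, (x - 2). Arranging the block sizes at each eigenvalue in decreasing order and taking row products gives the invariant factors.

Invariant factors (smallest first, each dividing the next): x - 2, (x - 2)^2.

Check: the last factor (x - 2)^2 is the minimal polynomial, and the product (x - 2)^3 is the characteristic polynomial.

x - 2, (x - 2)^2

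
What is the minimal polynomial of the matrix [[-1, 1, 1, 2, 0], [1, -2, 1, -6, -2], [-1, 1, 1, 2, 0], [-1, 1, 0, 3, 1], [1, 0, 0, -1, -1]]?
The characteristic polynomial factors as x^5. The minimal polynomial is ∏(x - λ)^{k_λ} where k_λ is the size of the largest Jordan block at λ.

For λ = 0: rank(A) = 3, and the largest Jordan block has size 3 (the smallest k with rank(A^k) = rank(A^(k+1))).

So m_A(x) = x^3.

m_A(x) = x^3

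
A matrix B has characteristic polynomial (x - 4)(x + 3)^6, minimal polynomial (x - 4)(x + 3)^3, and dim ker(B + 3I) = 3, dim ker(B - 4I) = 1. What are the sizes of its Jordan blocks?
λ = -3: algebraic multiplicity 6 (exponent in χ_B), largest block size 3 (exponent in m_B), 3 blocks (geometric multiplicity). These force block sizes [3, 2, 1].
λ = 4: algebraic multiplicity 1 (exponent in χ_B), largest block size 1 (exponent in m_B), 1 block (geometric multiplicity). This forces block sizes [1].

Jordan blocks: (-3, 3), (-3, 2), (-3, 1), (4, 1)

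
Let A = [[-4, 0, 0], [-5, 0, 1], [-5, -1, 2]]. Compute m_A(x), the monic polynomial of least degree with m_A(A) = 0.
m_A(x) = (x - 1)^2(x + 4)

The characteristic polynomial factors as (x - 1)^2(x + 4). The minimal polynomial is ∏(x - λ)^{k_λ} where k_λ is the size of the largest Jordan block at λ.

For λ = -4: rank(A + 4I) = 2, and the largest Jordan block has size 1 (the smallest k with rank((A + 4I)^k) = rank((A + 4I)^(k+1))).
For λ = 1: rank(A - I) = 2, and the largest Jordan block has size 2 (the smallest k with rank((A - I)^k) = rank((A - I)^(k+1))).

So m_A(x) = (x - 1)^2(x + 4).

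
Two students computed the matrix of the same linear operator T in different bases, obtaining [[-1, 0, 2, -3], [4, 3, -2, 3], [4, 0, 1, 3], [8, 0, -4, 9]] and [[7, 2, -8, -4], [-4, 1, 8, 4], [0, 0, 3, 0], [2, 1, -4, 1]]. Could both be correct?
Two matrices over a field are similar if and only if they have the same invariant factors.

Both A and B have characteristic polynomial (x - 3)^4 and minimal polynomial (x - 3)^2. Computing further, both have invariant factors x - 3, x - 3, (x - 3)^2. Hence A and B are similar.

Yes.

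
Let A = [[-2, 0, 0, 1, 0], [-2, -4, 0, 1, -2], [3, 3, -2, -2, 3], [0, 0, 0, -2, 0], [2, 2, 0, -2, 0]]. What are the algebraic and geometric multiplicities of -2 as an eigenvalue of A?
algebraic multiplicity 5, geometric multiplicity 3

The characteristic polynomial is (x + 2)^5, so the factor x + 2 appears with exponent 5: the algebraic multiplicity is 5.

rank(A + 2I) = 2, so the eigenspace has dimension 5 - 2 = 3: the geometric multiplicity is 3.

Since 3 < 5, A is not diagonalizable.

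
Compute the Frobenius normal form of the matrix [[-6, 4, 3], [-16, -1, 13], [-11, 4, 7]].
The invariant factors of A (the non-unit diagonal entries of the Smith normal form of xI - A over ℚ[x]) are x^3 + 2x - 5, each dividing the next. The characteristic polynomial is their product, x^3 + 2x - 5.

The rational canonical form is the block-diagonal matrix of companion matrices C(f_i):
R = [[0, 0, 5], [1, 0, -2], [0, 1, 0]].

Note the characteristic polynomial does not split into linear factors over ℚ, so A has no Jordan form over ℚ; the rational canonical form exists over any field.

R = [[0, 0, 5], [1, 0, -2], [0, 1, 0]]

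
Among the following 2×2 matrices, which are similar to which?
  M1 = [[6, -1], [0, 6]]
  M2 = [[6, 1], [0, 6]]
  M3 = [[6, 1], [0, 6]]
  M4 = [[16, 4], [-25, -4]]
Characteristic polynomials: χ_{M1} = (x - 6)^2, χ_{M2} = (x - 6)^2, χ_{M3} = (x - 6)^2, χ_{M4} = (x - 6)^2.

{M1, M2, M3, M4}: invariant factors (x - 6)^2.

Matrices are similar if and only if their invariant-factor lists agree; the partition into similarity classes is {M1, M2, M3, M4}.

1 class: {M1, M2, M3, M4}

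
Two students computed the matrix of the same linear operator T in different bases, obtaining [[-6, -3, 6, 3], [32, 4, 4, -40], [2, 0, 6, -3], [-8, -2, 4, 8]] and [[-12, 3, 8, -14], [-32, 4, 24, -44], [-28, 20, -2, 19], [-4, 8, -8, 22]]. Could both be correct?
Yes.

Two matrices over a field are similar if and only if they have the same invariant factors.

Both A and B have characteristic polynomial x^2(x - 6)^2 and minimal polynomial x^2(x - 6)^2. Computing further, both have invariant factors x^2(x - 6)^2. Hence A and B are similar.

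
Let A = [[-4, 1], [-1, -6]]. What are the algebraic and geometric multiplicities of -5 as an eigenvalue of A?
algebraic multiplicity 2, geometric multiplicity 1

The characteristic polynomial is (x + 5)^2, so the factor x + 5 appears with exponent 2: the algebraic multiplicity is 2.

rank(A + 5I) = 1, so the eigenspace has dimension 2 - 1 = 1: the geometric multiplicity is 1.

Since 1 < 2, A is not diagonalizable.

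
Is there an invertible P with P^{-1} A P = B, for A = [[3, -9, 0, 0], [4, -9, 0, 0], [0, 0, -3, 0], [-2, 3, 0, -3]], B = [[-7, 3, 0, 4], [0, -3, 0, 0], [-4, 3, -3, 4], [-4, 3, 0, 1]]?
Yes.

Two matrices over a field are similar if and only if they have the same invariant factors.

Both A and B have characteristic polynomial (x + 3)^4 and minimal polynomial (x + 3)^2. Computing further, both have invariant factors x + 3, x + 3, (x + 3)^2. Hence A and B are similar.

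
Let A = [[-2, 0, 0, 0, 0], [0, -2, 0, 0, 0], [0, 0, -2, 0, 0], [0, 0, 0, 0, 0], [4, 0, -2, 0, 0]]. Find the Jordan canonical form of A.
The characteristic polynomial is det(xI - A) = x^2(x + 2)^3, so the eigenvalues are -2 (algebraic multiplicity 3), 0 (algebraic multiplicity 2).

For λ = -2: rank(A + 2I) = 2. The eigenspace has dimension 5 - 2 = 3, so there are 3 Jordan blocks; the rank sequence gives block sizes [1, 1, 1].

For λ = 0: rank(A) = 3. The eigenspace has dimension 5 - 3 = 2, so there are 2 Jordan blocks; the rank sequence gives block sizes [1, 1].

Assembling the blocks gives the Jordan form J above.

J = [[-2, 0, 0, 0, 0], [0, -2, 0, 0, 0], [0, 0, -2, 0, 0], [0, 0, 0, 0, 0], [0, 0, 0, 0, 0]]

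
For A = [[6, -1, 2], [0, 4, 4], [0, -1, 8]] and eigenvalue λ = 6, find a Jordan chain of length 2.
We seek v_1 ∈ ker((A - 6I)^2) \ ker(A - 6I), then set v_{i+1} = (A - 6I) v_i.

One such chain is v_1 = [[-3, -5, -3]]^T, v_2 = [[-1, -2, -1]]^T. Check: (A - 6I) v_2 = [[0, 0, 0]]^T = 0.

v_1 = [[-3, -5, -3]]^T, v_2 = [[-1, -2, -1]]^T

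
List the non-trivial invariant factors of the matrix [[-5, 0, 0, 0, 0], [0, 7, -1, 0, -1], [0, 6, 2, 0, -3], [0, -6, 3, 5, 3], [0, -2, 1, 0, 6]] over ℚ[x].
The Jordan structure of A has elementary divisors (x + 5), (x - 5)^2, (x - 5), (x - 5). Arranging the block sizes at each eigenvalue in decreasing order and taking row products gives the invariant factors.

Invariant factors (smallest first, each dividing the next): x - 5, x - 5, (x - 5)^2(x + 5).

Check: the last factor (x - 5)^2(x + 5) is the minimal polynomial, and the product (x - 5)^4(x + 5) is the characteristic polynomial.

x - 5, x - 5, (x - 5)^2(x + 5)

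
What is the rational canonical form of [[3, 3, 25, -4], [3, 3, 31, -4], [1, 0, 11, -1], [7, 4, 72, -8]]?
The invariant factors of A (the non-unit diagonal entries of the Smith normal form of xI - A over ℚ[x]) are (x - 6)(x - 1)^3, each dividing the next. The characteristic polynomial is their product, (x - 6)(x - 1)^3.

The rational canonical form is the block-diagonal matrix of companion matrices C(f_i):
R = [[0, 0, 0, -6], [1, 0, 0, 19], [0, 1, 0, -21], [0, 0, 1, 9]].

R = [[0, 0, 0, -6], [1, 0, 0, 19], [0, 1, 0, -21], [0, 0, 1, 9]]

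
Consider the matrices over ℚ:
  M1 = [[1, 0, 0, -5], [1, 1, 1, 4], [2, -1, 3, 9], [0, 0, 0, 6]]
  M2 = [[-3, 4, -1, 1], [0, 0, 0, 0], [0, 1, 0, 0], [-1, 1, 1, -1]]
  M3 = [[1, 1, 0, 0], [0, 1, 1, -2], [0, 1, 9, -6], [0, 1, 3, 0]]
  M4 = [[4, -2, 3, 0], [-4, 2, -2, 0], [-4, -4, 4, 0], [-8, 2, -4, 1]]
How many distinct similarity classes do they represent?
Characteristic polynomials: χ_{M1} = (x - 6)(x - 2)^2(x - 1), χ_{M2} = x^2(x + 2)^2, χ_{M3} = (x - 6)(x - 2)^2(x - 1), χ_{M4} = (x - 6)(x - 2)^2(x - 1).

{M1, M3, M4}: invariant factors (x - 6)(x - 2)^2(x - 1).

{M2}: invariant factors x^2(x + 2)^2.

Matrices are similar if and only if their invariant-factor lists agree; the partition into similarity classes is {M1, M3, M4}, {M2}.

2 classes: {M1, M3, M4}, {M2}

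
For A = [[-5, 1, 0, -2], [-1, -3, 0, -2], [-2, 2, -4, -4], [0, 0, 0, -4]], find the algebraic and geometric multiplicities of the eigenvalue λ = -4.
algebraic multiplicity 4, geometric multiplicity 3

The characteristic polynomial is (x + 4)^4, so the factor x + 4 appears with exponent 4: the algebraic multiplicity is 4.

rank(A + 4I) = 1, so the eigenspace has dimension 4 - 1 = 3: the geometric multiplicity is 3.

Since 3 < 4, A is not diagonalizable.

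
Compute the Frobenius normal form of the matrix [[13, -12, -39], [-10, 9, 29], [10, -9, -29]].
R = [[0, 0, 0], [1, 0, -10], [0, 1, -7]]

The invariant factors of A (the non-unit diagonal entries of the Smith normal form of xI - A over ℚ[x]) are x(x + 2)(x + 5), each dividing the next. The characteristic polynomial is their product, x(x + 2)(x + 5).

The rational canonical form is the block-diagonal matrix of companion matrices C(f_i):
R = [[0, 0, 0], [1, 0, -10], [0, 1, -7]].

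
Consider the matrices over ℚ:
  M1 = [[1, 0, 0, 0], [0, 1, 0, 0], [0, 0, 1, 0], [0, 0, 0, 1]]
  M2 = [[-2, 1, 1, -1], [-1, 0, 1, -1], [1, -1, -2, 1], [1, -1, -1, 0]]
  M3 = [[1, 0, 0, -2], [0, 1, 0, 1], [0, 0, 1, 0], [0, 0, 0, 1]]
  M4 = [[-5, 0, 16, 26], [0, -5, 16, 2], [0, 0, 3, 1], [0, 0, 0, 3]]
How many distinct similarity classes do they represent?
Characteristic polynomials: χ_{M1} = (x - 1)^4, χ_{M2} = (x + 1)^4, χ_{M3} = (x - 1)^4, χ_{M4} = (x - 3)^2(x + 5)^2.

{M1}: invariant factors x - 1, x - 1, x - 1, x - 1.

{M2}: invariant factors x + 1, x + 1, (x + 1)^2.

{M3}: invariant factors x - 1, x - 1, (x - 1)^2.

{M4}: invariant factors x + 5, (x - 3)^2(x + 5).

Matrices are similar if and only if their invariant-factor lists agree; the partition into similarity classes is {M1}, {M2}, {M3}, {M4}.

4 classes: {M1}, {M2}, {M3}, {M4}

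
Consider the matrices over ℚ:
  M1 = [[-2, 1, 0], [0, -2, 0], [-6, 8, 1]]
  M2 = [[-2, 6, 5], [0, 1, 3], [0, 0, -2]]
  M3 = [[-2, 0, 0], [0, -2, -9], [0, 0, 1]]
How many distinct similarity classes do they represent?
Characteristic polynomials: χ_{M1} = (x - 1)(x + 2)^2, χ_{M2} = (x - 1)(x + 2)^2, χ_{M3} = (x - 1)(x + 2)^2.

{M1, M2}: invariant factors (x - 1)(x + 2)^2.

{M3}: invariant factors x + 2, (x - 1)(x + 2).

Matrices are similar if and only if their invariant-factor lists agree; the partition into similarity classes is {M1, M2}, {M3}.

2 classes: {M1, M2}, {M3}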